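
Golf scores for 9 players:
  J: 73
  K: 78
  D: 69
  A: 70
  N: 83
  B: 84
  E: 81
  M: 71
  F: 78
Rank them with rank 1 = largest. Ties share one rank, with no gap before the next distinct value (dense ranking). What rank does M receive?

Sorted (descending): 84, 83, 81, 78, 78, 73, 71, 70, 69
The 2 values of 78 share dense rank 4.
Remaining distinct values take the next consecutive integers.
M has value 71 → rank 6.

6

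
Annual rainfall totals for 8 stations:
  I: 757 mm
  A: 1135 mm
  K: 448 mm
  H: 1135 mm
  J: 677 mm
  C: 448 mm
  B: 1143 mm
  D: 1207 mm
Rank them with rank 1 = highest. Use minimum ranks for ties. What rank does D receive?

Sorted (descending): 1207, 1143, 1135, 1135, 757, 677, 448, 448
The 2 values of 1135 occupy positions 3–4 → each gets rank 3.
The 2 values of 448 occupy positions 7–8 → each gets rank 7.
D has value 1207 mm → rank 1.

1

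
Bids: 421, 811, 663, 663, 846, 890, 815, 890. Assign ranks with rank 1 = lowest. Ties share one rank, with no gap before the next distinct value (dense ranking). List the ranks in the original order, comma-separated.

Sorted (ascending): 421, 663, 663, 811, 815, 846, 890, 890
The 2 values of 663 share dense rank 2.
The 2 values of 890 share dense rank 6.
Remaining distinct values take the next consecutive integers.

1, 3, 2, 2, 5, 6, 4, 6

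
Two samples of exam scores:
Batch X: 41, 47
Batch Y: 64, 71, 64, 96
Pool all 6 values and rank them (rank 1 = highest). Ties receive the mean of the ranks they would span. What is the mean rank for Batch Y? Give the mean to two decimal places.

2.50

Sorted (descending): 96, 71, 64, 64, 47, 41
The 2 values of 64 occupy positions 3–4 → average rank (3+4)/2 = 3.5.
Batch Y values → pooled ranks: 64→3.5, 71→2, 64→3.5, 96→1
Mean rank = (3.5 + 2 + 3.5 + 1) / 4 = 2.50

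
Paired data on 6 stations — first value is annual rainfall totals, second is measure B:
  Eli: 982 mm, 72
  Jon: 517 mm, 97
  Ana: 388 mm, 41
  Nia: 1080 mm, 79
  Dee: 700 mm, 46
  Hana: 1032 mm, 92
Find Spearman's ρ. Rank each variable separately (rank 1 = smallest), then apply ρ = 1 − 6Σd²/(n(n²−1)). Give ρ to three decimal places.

0.371

Ranks of variable 1: 4, 2, 1, 6, 3, 5
Ranks of variable 2: 3, 6, 1, 4, 2, 5
d = r₁ − r₂: 1, -4, 0, 2, 1, 0
d²: 1, 16, 0, 4, 1, 0; Σd² = 22
ρ = 1 − 6·22/(6·35) = 1 − 132/210 = 0.371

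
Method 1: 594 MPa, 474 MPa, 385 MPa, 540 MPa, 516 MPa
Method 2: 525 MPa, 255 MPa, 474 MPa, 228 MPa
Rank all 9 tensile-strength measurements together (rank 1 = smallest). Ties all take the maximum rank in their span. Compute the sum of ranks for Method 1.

Sorted (ascending): 228, 255, 385, 474, 474, 516, 525, 540, 594
The 2 values of 474 occupy positions 4–5 → each gets rank 5.
Method 1 values → pooled ranks: 594→9, 474→5, 385→3, 540→8, 516→6
Rank sum = 9 + 5 + 3 + 8 + 6 = 31

31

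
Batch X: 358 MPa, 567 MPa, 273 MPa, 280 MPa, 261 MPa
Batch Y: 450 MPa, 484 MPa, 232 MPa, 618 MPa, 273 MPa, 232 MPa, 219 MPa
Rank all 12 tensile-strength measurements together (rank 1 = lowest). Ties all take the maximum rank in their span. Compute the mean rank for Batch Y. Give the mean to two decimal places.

6.29

Sorted (ascending): 219, 232, 232, 261, 273, 273, 280, 358, 450, 484, 567, 618
The 2 values of 232 occupy positions 2–3 → each gets rank 3.
The 2 values of 273 occupy positions 5–6 → each gets rank 6.
Batch Y values → pooled ranks: 450→9, 484→10, 232→3, 618→12, 273→6, 232→3, 219→1
Mean rank = (9 + 10 + 3 + 12 + 6 + 3 + 1) / 7 = 6.29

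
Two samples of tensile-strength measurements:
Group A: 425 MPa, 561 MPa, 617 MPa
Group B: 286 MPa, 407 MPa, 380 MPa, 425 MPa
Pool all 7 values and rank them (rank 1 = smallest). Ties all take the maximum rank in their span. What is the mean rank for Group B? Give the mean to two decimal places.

2.75

Sorted (ascending): 286, 380, 407, 425, 425, 561, 617
The 2 values of 425 occupy positions 4–5 → each gets rank 5.
Group B values → pooled ranks: 286→1, 407→3, 380→2, 425→5
Mean rank = (1 + 3 + 2 + 5) / 4 = 2.75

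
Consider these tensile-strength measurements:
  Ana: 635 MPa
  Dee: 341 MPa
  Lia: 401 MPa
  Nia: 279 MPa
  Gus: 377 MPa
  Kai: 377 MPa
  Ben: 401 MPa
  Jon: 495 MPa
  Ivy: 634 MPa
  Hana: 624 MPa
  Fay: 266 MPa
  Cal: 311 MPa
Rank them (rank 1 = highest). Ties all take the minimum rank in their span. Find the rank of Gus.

7

Sorted (descending): 635, 634, 624, 495, 401, 401, 377, 377, 341, 311, 279, 266
The 2 values of 401 occupy positions 5–6 → each gets rank 5.
The 2 values of 377 occupy positions 7–8 → each gets rank 7.
Gus has value 377 MPa → rank 7.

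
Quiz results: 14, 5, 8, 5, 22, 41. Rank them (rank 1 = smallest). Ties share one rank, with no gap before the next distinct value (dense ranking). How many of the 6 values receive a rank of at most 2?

3

Sorted (ascending): 5, 5, 8, 14, 22, 41
The 2 values of 5 share dense rank 1.
Remaining distinct values take the next consecutive integers.
Ranks ≤ 2: {1, 1, 2} → 3 values.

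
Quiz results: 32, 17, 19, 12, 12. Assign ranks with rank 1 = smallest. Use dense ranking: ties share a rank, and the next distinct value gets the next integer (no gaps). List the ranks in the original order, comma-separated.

Sorted (ascending): 12, 12, 17, 19, 32
The 2 values of 12 share dense rank 1.
Remaining distinct values take the next consecutive integers.

4, 2, 3, 1, 1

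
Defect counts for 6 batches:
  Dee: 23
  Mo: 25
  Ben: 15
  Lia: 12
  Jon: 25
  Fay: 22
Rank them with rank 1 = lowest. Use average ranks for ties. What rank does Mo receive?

Sorted (ascending): 12, 15, 22, 23, 25, 25
The 2 values of 25 occupy positions 5–6 → average rank (5+6)/2 = 5.5.
Mo has value 25 → rank 5.5.

5.5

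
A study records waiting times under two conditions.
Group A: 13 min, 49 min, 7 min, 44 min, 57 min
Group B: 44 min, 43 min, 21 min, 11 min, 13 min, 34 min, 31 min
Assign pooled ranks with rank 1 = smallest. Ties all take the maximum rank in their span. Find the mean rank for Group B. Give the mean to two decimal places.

6.00

Sorted (ascending): 7, 11, 13, 13, 21, 31, 34, 43, 44, 44, 49, 57
The 2 values of 13 occupy positions 3–4 → each gets rank 4.
The 2 values of 44 occupy positions 9–10 → each gets rank 10.
Group B values → pooled ranks: 44→10, 43→8, 21→5, 11→2, 13→4, 34→7, 31→6
Mean rank = (10 + 8 + 5 + 2 + 4 + 7 + 6) / 7 = 6.00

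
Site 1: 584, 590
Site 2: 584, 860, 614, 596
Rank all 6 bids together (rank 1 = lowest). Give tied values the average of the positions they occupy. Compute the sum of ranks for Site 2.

16.5

Sorted (ascending): 584, 584, 590, 596, 614, 860
The 2 values of 584 occupy positions 1–2 → average rank (1+2)/2 = 1.5.
Site 2 values → pooled ranks: 584→1.5, 860→6, 614→5, 596→4
Rank sum = 1.5 + 6 + 5 + 4 = 16.5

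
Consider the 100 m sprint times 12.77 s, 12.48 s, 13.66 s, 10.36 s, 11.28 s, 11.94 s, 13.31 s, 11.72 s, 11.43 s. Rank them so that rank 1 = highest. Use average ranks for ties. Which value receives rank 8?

Sorted (descending): 13.66, 13.31, 12.77, 12.48, 11.94, 11.72, 11.43, 11.28, 10.36
No ties — each value takes its position as its rank.
Rank 8 → value 11.28.

11.28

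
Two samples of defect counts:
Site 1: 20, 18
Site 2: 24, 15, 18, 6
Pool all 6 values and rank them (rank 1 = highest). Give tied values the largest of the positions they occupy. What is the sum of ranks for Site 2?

Sorted (descending): 24, 20, 18, 18, 15, 6
The 2 values of 18 occupy positions 3–4 → each gets rank 4.
Site 2 values → pooled ranks: 24→1, 15→5, 18→4, 6→6
Rank sum = 1 + 5 + 4 + 6 = 16

16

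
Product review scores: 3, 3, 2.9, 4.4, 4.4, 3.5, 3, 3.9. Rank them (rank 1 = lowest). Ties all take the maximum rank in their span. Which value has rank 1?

2.9

Sorted (ascending): 2.9, 3, 3, 3, 3.5, 3.9, 4.4, 4.4
The 3 values of 3 occupy positions 2–4 → each gets rank 4.
The 2 values of 4.4 occupy positions 7–8 → each gets rank 8.
Rank 1 → value 2.9.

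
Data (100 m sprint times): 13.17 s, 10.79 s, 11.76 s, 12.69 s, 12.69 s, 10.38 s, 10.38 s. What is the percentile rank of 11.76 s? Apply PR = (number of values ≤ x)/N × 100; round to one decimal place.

N = 7.
Strictly below 11.76: 3. Equal to 11.76: 1.
PR = 4/7 × 100 = 57.1

57.1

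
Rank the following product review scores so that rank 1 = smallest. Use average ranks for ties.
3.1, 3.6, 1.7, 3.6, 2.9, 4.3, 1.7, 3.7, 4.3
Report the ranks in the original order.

Sorted (ascending): 1.7, 1.7, 2.9, 3.1, 3.6, 3.6, 3.7, 4.3, 4.3
The 2 values of 1.7 occupy positions 1–2 → average rank (1+2)/2 = 1.5.
The 2 values of 3.6 occupy positions 5–6 → average rank (5+6)/2 = 5.5.
The 2 values of 4.3 occupy positions 8–9 → average rank (8+9)/2 = 8.5.

4, 5.5, 1.5, 5.5, 3, 8.5, 1.5, 7, 8.5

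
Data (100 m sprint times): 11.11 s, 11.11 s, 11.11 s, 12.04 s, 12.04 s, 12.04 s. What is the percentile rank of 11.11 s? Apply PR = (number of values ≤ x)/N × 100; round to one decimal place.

N = 6.
Strictly below 11.11: 0. Equal to 11.11: 3.
PR = 3/6 × 100 = 50.0

50.0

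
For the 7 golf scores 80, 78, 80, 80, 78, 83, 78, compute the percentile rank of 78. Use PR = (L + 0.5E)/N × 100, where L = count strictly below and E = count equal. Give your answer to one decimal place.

21.4

N = 7.
Strictly below 78: 0. Equal to 78: 3.
PR = (0 + 0.5·3)/7 × 100 = 21.4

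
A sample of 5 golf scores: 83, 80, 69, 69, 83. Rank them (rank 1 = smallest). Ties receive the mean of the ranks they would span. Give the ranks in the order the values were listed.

4.5, 3, 1.5, 1.5, 4.5

Sorted (ascending): 69, 69, 80, 83, 83
The 2 values of 69 occupy positions 1–2 → average rank (1+2)/2 = 1.5.
The 2 values of 83 occupy positions 4–5 → average rank (4+5)/2 = 4.5.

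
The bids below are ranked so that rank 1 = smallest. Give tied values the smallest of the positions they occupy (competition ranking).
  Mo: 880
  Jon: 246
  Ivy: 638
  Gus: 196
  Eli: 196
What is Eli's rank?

Sorted (ascending): 196, 196, 246, 638, 880
The 2 values of 196 occupy positions 1–2 → each gets rank 1.
Eli has value 196 → rank 1.

1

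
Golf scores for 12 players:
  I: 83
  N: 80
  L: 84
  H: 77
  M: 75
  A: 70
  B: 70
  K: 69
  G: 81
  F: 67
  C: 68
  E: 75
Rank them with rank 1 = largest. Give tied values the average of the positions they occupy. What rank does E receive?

6.5

Sorted (descending): 84, 83, 81, 80, 77, 75, 75, 70, 70, 69, 68, 67
The 2 values of 75 occupy positions 6–7 → average rank (6+7)/2 = 6.5.
The 2 values of 70 occupy positions 8–9 → average rank (8+9)/2 = 8.5.
E has value 75 → rank 6.5.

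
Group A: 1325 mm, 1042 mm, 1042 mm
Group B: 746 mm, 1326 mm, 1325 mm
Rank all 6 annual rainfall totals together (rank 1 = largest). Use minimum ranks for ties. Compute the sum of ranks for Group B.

Sorted (descending): 1326, 1325, 1325, 1042, 1042, 746
The 2 values of 1325 occupy positions 2–3 → each gets rank 2.
The 2 values of 1042 occupy positions 4–5 → each gets rank 4.
Group B values → pooled ranks: 746→6, 1326→1, 1325→2
Rank sum = 6 + 1 + 2 = 9

9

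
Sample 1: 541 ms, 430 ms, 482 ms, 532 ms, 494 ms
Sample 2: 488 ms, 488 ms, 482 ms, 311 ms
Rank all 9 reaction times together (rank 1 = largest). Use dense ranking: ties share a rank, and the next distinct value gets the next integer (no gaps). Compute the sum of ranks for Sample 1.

Sorted (descending): 541, 532, 494, 488, 488, 482, 482, 430, 311
The 2 values of 488 share dense rank 4.
The 2 values of 482 share dense rank 5.
Remaining distinct values take the next consecutive integers.
Sample 1 values → pooled ranks: 541→1, 430→6, 482→5, 532→2, 494→3
Rank sum = 1 + 6 + 5 + 2 + 3 = 17

17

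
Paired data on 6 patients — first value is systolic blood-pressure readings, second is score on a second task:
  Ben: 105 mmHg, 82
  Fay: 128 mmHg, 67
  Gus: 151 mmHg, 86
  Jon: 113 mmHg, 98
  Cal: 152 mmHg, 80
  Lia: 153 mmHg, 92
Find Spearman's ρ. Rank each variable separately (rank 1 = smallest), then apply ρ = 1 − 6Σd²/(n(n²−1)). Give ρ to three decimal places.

0.029

Ranks of variable 1: 1, 3, 4, 2, 5, 6
Ranks of variable 2: 3, 1, 4, 6, 2, 5
d = r₁ − r₂: -2, 2, 0, -4, 3, 1
d²: 4, 4, 0, 16, 9, 1; Σd² = 34
ρ = 1 − 6·34/(6·35) = 1 − 204/210 = 0.029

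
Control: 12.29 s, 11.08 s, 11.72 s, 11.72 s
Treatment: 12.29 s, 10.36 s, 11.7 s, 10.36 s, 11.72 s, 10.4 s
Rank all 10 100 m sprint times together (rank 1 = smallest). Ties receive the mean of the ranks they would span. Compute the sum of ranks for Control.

27.5

Sorted (ascending): 10.36, 10.36, 10.4, 11.08, 11.7, 11.72, 11.72, 11.72, 12.29, 12.29
The 2 values of 10.36 occupy positions 1–2 → average rank (1+2)/2 = 1.5.
The 3 values of 11.72 occupy positions 6–8 → average rank 7.
The 2 values of 12.29 occupy positions 9–10 → average rank (9+10)/2 = 9.5.
Control values → pooled ranks: 12.29→9.5, 11.08→4, 11.72→7, 11.72→7
Rank sum = 9.5 + 4 + 7 + 7 = 27.5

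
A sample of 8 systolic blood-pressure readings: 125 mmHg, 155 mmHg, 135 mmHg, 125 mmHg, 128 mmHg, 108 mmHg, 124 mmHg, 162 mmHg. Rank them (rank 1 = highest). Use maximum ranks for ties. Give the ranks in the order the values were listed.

6, 2, 3, 6, 4, 8, 7, 1

Sorted (descending): 162, 155, 135, 128, 125, 125, 124, 108
The 2 values of 125 occupy positions 5–6 → each gets rank 6.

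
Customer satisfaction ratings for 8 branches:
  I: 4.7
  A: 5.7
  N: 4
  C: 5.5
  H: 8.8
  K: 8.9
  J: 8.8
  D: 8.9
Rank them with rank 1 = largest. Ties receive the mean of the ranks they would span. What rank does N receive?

8

Sorted (descending): 8.9, 8.9, 8.8, 8.8, 5.7, 5.5, 4.7, 4
The 2 values of 8.9 occupy positions 1–2 → average rank (1+2)/2 = 1.5.
The 2 values of 8.8 occupy positions 3–4 → average rank (3+4)/2 = 3.5.
N has value 4 → rank 8.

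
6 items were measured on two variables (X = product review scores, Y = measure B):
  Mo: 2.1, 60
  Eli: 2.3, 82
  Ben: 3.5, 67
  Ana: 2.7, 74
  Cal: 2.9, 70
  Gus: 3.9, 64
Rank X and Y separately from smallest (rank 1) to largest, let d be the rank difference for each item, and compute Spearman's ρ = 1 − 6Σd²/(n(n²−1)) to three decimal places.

Ranks of variable 1: 1, 2, 5, 3, 4, 6
Ranks of variable 2: 1, 6, 3, 5, 4, 2
d = r₁ − r₂: 0, -4, 2, -2, 0, 4
d²: 0, 16, 4, 4, 0, 16; Σd² = 40
ρ = 1 − 6·40/(6·35) = 1 − 240/210 = -0.143

-0.143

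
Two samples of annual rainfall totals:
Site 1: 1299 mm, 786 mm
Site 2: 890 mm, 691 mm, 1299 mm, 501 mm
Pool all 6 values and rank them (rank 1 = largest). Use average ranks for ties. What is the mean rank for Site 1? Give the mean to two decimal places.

Sorted (descending): 1299, 1299, 890, 786, 691, 501
The 2 values of 1299 occupy positions 1–2 → average rank (1+2)/2 = 1.5.
Site 1 values → pooled ranks: 1299→1.5, 786→4
Mean rank = (1.5 + 4) / 2 = 2.75

2.75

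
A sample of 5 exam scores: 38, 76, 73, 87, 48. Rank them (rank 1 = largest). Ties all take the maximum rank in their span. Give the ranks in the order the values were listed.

Sorted (descending): 87, 76, 73, 48, 38
No ties — each value takes its position as its rank.

5, 2, 3, 1, 4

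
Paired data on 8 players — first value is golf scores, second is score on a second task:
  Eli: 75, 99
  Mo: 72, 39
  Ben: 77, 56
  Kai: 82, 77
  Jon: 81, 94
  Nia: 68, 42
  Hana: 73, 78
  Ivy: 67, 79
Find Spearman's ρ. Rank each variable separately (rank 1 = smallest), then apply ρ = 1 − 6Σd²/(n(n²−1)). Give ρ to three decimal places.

Ranks of variable 1: 5, 3, 6, 8, 7, 2, 4, 1
Ranks of variable 2: 8, 1, 3, 4, 7, 2, 5, 6
d = r₁ − r₂: -3, 2, 3, 4, 0, 0, -1, -5
d²: 9, 4, 9, 16, 0, 0, 1, 25; Σd² = 64
ρ = 1 − 6·64/(8·63) = 1 − 384/504 = 0.238

0.238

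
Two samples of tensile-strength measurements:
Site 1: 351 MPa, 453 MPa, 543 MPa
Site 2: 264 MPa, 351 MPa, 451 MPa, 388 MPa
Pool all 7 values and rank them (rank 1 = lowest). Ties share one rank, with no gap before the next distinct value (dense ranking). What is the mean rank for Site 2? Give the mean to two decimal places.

Sorted (ascending): 264, 351, 351, 388, 451, 453, 543
The 2 values of 351 share dense rank 2.
Remaining distinct values take the next consecutive integers.
Site 2 values → pooled ranks: 264→1, 351→2, 451→4, 388→3
Mean rank = (1 + 2 + 4 + 3) / 4 = 2.50

2.50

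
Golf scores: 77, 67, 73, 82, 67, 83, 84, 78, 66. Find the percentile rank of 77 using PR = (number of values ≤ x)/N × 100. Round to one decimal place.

55.6

N = 9.
Strictly below 77: 4. Equal to 77: 1.
PR = 5/9 × 100 = 55.6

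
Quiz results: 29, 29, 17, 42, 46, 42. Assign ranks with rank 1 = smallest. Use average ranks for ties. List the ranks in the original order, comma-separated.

2.5, 2.5, 1, 4.5, 6, 4.5

Sorted (ascending): 17, 29, 29, 42, 42, 46
The 2 values of 29 occupy positions 2–3 → average rank (2+3)/2 = 2.5.
The 2 values of 42 occupy positions 4–5 → average rank (4+5)/2 = 4.5.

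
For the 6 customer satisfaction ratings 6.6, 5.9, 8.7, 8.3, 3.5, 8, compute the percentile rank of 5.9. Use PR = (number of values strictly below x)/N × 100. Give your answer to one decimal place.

N = 6.
Strictly below 5.9: 1. Equal to 5.9: 1.
PR = 1/6 × 100 = 16.7

16.7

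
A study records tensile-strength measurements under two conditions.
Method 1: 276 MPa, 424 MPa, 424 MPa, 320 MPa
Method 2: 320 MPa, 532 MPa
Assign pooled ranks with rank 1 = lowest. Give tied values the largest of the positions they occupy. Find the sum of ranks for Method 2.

9

Sorted (ascending): 276, 320, 320, 424, 424, 532
The 2 values of 320 occupy positions 2–3 → each gets rank 3.
The 2 values of 424 occupy positions 4–5 → each gets rank 5.
Method 2 values → pooled ranks: 320→3, 532→6
Rank sum = 3 + 6 = 9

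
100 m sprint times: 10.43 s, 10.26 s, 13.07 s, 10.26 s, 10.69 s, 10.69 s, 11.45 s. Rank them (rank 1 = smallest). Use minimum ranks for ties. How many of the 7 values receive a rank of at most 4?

5

Sorted (ascending): 10.26, 10.26, 10.43, 10.69, 10.69, 11.45, 13.07
The 2 values of 10.26 occupy positions 1–2 → each gets rank 1.
The 2 values of 10.69 occupy positions 4–5 → each gets rank 4.
Ranks ≤ 4: {1, 1, 3, 4, 4} → 5 values.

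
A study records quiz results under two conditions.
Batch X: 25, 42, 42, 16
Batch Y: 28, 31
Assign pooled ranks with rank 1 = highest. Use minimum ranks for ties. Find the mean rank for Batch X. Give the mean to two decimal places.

3.25

Sorted (descending): 42, 42, 31, 28, 25, 16
The 2 values of 42 occupy positions 1–2 → each gets rank 1.
Batch X values → pooled ranks: 25→5, 42→1, 42→1, 16→6
Mean rank = (5 + 1 + 1 + 6) / 4 = 3.25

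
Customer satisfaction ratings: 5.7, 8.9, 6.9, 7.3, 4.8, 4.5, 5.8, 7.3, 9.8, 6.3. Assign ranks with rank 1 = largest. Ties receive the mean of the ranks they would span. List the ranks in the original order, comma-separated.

8, 2, 5, 3.5, 9, 10, 7, 3.5, 1, 6

Sorted (descending): 9.8, 8.9, 7.3, 7.3, 6.9, 6.3, 5.8, 5.7, 4.8, 4.5
The 2 values of 7.3 occupy positions 3–4 → average rank (3+4)/2 = 3.5.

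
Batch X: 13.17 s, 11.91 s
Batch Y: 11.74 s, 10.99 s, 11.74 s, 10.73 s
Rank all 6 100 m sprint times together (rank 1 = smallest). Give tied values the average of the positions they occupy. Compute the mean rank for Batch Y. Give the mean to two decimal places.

2.50

Sorted (ascending): 10.73, 10.99, 11.74, 11.74, 11.91, 13.17
The 2 values of 11.74 occupy positions 3–4 → average rank (3+4)/2 = 3.5.
Batch Y values → pooled ranks: 11.74→3.5, 10.99→2, 11.74→3.5, 10.73→1
Mean rank = (3.5 + 2 + 3.5 + 1) / 4 = 2.50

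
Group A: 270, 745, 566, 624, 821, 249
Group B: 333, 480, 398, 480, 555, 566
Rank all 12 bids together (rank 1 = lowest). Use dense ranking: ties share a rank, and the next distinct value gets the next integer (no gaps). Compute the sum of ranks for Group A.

Sorted (ascending): 249, 270, 333, 398, 480, 480, 555, 566, 566, 624, 745, 821
The 2 values of 480 share dense rank 5.
The 2 values of 566 share dense rank 7.
Remaining distinct values take the next consecutive integers.
Group A values → pooled ranks: 270→2, 745→9, 566→7, 624→8, 821→10, 249→1
Rank sum = 2 + 9 + 7 + 8 + 10 + 1 = 37

37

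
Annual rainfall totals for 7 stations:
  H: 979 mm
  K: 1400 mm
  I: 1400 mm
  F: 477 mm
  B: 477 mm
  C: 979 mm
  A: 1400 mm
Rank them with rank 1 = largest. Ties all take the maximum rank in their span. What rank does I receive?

3

Sorted (descending): 1400, 1400, 1400, 979, 979, 477, 477
The 3 values of 1400 occupy positions 1–3 → each gets rank 3.
The 2 values of 979 occupy positions 4–5 → each gets rank 5.
The 2 values of 477 occupy positions 6–7 → each gets rank 7.
I has value 1400 mm → rank 3.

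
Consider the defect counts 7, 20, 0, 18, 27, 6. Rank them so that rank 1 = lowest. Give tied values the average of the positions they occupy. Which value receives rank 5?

20

Sorted (ascending): 0, 6, 7, 18, 20, 27
No ties — each value takes its position as its rank.
Rank 5 → value 20.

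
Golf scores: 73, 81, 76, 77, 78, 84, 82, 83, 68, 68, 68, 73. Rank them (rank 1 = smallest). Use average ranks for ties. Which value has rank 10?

82

Sorted (ascending): 68, 68, 68, 73, 73, 76, 77, 78, 81, 82, 83, 84
The 3 values of 68 occupy positions 1–3 → average rank 2.
The 2 values of 73 occupy positions 4–5 → average rank (4+5)/2 = 4.5.
Rank 10 → value 82.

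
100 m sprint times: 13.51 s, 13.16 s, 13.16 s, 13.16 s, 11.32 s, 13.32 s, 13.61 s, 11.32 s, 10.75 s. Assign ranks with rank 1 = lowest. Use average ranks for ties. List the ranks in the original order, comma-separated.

8, 5, 5, 5, 2.5, 7, 9, 2.5, 1

Sorted (ascending): 10.75, 11.32, 11.32, 13.16, 13.16, 13.16, 13.32, 13.51, 13.61
The 2 values of 11.32 occupy positions 2–3 → average rank (2+3)/2 = 2.5.
The 3 values of 13.16 occupy positions 4–6 → average rank 5.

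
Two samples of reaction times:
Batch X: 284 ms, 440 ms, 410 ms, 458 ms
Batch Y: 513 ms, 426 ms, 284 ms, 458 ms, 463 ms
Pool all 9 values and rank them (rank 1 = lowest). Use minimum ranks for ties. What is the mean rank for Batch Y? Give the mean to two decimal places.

5.60

Sorted (ascending): 284, 284, 410, 426, 440, 458, 458, 463, 513
The 2 values of 284 occupy positions 1–2 → each gets rank 1.
The 2 values of 458 occupy positions 6–7 → each gets rank 6.
Batch Y values → pooled ranks: 513→9, 426→4, 284→1, 458→6, 463→8
Mean rank = (9 + 4 + 1 + 6 + 8) / 5 = 5.60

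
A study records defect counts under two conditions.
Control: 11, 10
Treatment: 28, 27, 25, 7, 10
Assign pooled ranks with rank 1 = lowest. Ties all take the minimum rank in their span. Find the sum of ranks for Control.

6

Sorted (ascending): 7, 10, 10, 11, 25, 27, 28
The 2 values of 10 occupy positions 2–3 → each gets rank 2.
Control values → pooled ranks: 11→4, 10→2
Rank sum = 4 + 2 = 6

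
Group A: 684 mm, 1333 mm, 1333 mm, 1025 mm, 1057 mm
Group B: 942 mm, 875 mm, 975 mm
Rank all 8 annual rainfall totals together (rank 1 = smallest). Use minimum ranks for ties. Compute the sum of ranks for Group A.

26

Sorted (ascending): 684, 875, 942, 975, 1025, 1057, 1333, 1333
The 2 values of 1333 occupy positions 7–8 → each gets rank 7.
Group A values → pooled ranks: 684→1, 1333→7, 1333→7, 1025→5, 1057→6
Rank sum = 1 + 7 + 7 + 5 + 6 = 26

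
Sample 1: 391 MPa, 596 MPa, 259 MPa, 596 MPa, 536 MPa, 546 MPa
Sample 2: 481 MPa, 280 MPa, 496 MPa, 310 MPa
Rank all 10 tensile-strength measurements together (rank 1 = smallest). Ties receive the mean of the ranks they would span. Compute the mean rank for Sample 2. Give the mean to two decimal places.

Sorted (ascending): 259, 280, 310, 391, 481, 496, 536, 546, 596, 596
The 2 values of 596 occupy positions 9–10 → average rank (9+10)/2 = 9.5.
Sample 2 values → pooled ranks: 481→5, 280→2, 496→6, 310→3
Mean rank = (5 + 2 + 6 + 3) / 4 = 4.00

4.00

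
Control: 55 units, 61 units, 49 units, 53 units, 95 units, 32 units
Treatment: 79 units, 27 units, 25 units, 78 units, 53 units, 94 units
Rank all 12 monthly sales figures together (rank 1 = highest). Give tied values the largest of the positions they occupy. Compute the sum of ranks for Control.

39

Sorted (descending): 95, 94, 79, 78, 61, 55, 53, 53, 49, 32, 27, 25
The 2 values of 53 occupy positions 7–8 → each gets rank 8.
Control values → pooled ranks: 55→6, 61→5, 49→9, 53→8, 95→1, 32→10
Rank sum = 6 + 5 + 9 + 8 + 1 + 10 = 39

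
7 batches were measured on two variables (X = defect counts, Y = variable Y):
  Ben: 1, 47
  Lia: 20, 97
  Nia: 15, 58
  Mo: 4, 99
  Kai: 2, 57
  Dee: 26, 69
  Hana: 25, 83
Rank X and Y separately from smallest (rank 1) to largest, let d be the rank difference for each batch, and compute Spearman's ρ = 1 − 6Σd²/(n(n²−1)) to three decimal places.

Ranks of variable 1: 1, 5, 4, 3, 2, 7, 6
Ranks of variable 2: 1, 6, 3, 7, 2, 4, 5
d = r₁ − r₂: 0, -1, 1, -4, 0, 3, 1
d²: 0, 1, 1, 16, 0, 9, 1; Σd² = 28
ρ = 1 − 6·28/(7·48) = 1 − 168/336 = 0.500

0.500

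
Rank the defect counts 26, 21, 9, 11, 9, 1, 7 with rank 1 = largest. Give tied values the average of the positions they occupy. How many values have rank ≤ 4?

3

Sorted (descending): 26, 21, 11, 9, 9, 7, 1
The 2 values of 9 occupy positions 4–5 → average rank (4+5)/2 = 4.5.
Ranks ≤ 4: {1, 2, 3} → 3 values.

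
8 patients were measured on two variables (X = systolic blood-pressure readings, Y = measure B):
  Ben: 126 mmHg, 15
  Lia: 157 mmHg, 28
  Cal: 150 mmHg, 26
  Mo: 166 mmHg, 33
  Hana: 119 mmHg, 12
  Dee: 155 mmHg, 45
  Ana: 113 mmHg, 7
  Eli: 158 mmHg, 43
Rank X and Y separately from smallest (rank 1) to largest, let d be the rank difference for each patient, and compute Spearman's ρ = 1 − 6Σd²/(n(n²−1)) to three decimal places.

Ranks of variable 1: 3, 6, 4, 8, 2, 5, 1, 7
Ranks of variable 2: 3, 5, 4, 6, 2, 8, 1, 7
d = r₁ − r₂: 0, 1, 0, 2, 0, -3, 0, 0
d²: 0, 1, 0, 4, 0, 9, 0, 0; Σd² = 14
ρ = 1 − 6·14/(8·63) = 1 − 84/504 = 0.833

0.833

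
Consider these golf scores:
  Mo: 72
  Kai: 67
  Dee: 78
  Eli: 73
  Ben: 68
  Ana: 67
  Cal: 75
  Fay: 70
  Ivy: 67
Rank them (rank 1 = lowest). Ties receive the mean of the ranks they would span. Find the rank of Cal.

8

Sorted (ascending): 67, 67, 67, 68, 70, 72, 73, 75, 78
The 3 values of 67 occupy positions 1–3 → average rank 2.
Cal has value 75 → rank 8.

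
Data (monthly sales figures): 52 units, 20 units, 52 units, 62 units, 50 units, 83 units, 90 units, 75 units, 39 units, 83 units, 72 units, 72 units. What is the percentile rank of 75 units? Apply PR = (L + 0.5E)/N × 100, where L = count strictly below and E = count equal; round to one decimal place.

N = 12.
Strictly below 75: 8. Equal to 75: 1.
PR = (8 + 0.5·1)/12 × 100 = 70.8

70.8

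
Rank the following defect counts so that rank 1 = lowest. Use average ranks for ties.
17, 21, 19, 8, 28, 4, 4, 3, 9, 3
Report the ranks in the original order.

Sorted (ascending): 3, 3, 4, 4, 8, 9, 17, 19, 21, 28
The 2 values of 3 occupy positions 1–2 → average rank (1+2)/2 = 1.5.
The 2 values of 4 occupy positions 3–4 → average rank (3+4)/2 = 3.5.

7, 9, 8, 5, 10, 3.5, 3.5, 1.5, 6, 1.5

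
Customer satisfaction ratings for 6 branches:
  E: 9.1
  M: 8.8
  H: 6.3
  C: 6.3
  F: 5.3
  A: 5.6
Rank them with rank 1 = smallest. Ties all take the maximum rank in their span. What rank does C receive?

4

Sorted (ascending): 5.3, 5.6, 6.3, 6.3, 8.8, 9.1
The 2 values of 6.3 occupy positions 3–4 → each gets rank 4.
C has value 6.3 → rank 4.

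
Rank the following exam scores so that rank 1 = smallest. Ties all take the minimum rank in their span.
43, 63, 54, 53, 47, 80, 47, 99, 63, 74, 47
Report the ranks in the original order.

1, 7, 6, 5, 2, 10, 2, 11, 7, 9, 2

Sorted (ascending): 43, 47, 47, 47, 53, 54, 63, 63, 74, 80, 99
The 3 values of 47 occupy positions 2–4 → each gets rank 2.
The 2 values of 63 occupy positions 7–8 → each gets rank 7.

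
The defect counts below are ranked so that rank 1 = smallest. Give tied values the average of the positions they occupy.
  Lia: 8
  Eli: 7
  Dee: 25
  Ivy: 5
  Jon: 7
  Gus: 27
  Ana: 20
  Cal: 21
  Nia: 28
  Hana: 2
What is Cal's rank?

7

Sorted (ascending): 2, 5, 7, 7, 8, 20, 21, 25, 27, 28
The 2 values of 7 occupy positions 3–4 → average rank (3+4)/2 = 3.5.
Cal has value 21 → rank 7.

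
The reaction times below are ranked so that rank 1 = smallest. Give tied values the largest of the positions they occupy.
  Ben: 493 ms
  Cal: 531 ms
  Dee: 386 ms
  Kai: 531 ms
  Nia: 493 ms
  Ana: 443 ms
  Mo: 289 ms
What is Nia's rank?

Sorted (ascending): 289, 386, 443, 493, 493, 531, 531
The 2 values of 493 occupy positions 4–5 → each gets rank 5.
The 2 values of 531 occupy positions 6–7 → each gets rank 7.
Nia has value 493 ms → rank 5.

5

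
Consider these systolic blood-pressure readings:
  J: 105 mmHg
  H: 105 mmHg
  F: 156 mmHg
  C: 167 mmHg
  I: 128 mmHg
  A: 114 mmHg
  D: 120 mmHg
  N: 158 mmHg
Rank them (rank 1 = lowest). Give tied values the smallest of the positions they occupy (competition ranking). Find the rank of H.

1

Sorted (ascending): 105, 105, 114, 120, 128, 156, 158, 167
The 2 values of 105 occupy positions 1–2 → each gets rank 1.
H has value 105 mmHg → rank 1.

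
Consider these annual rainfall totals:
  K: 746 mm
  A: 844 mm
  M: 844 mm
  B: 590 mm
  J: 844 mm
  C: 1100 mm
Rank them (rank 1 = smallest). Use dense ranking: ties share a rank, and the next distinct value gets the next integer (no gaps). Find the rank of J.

3

Sorted (ascending): 590, 746, 844, 844, 844, 1100
The 3 values of 844 share dense rank 3.
Remaining distinct values take the next consecutive integers.
J has value 844 mm → rank 3.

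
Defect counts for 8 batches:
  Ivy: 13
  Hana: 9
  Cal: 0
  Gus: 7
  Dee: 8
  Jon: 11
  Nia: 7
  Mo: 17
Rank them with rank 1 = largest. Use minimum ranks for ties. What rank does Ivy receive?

2

Sorted (descending): 17, 13, 11, 9, 8, 7, 7, 0
The 2 values of 7 occupy positions 6–7 → each gets rank 6.
Ivy has value 13 → rank 2.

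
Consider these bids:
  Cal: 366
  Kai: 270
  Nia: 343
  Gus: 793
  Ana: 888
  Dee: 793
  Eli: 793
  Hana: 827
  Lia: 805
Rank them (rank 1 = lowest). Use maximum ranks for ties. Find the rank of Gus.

Sorted (ascending): 270, 343, 366, 793, 793, 793, 805, 827, 888
The 3 values of 793 occupy positions 4–6 → each gets rank 6.
Gus has value 793 → rank 6.

6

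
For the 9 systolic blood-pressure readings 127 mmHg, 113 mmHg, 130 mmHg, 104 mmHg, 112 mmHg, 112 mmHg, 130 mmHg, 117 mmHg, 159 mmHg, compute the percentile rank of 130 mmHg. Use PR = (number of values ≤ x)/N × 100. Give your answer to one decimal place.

N = 9.
Strictly below 130: 6. Equal to 130: 2.
PR = 8/9 × 100 = 88.9

88.9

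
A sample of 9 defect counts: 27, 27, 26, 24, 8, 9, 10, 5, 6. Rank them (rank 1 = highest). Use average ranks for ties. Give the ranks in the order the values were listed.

1.5, 1.5, 3, 4, 7, 6, 5, 9, 8

Sorted (descending): 27, 27, 26, 24, 10, 9, 8, 6, 5
The 2 values of 27 occupy positions 1–2 → average rank (1+2)/2 = 1.5.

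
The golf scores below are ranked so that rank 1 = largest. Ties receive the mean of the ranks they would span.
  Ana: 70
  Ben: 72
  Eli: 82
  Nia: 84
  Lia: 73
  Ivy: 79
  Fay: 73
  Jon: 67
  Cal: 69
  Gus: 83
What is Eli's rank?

3

Sorted (descending): 84, 83, 82, 79, 73, 73, 72, 70, 69, 67
The 2 values of 73 occupy positions 5–6 → average rank (5+6)/2 = 5.5.
Eli has value 82 → rank 3.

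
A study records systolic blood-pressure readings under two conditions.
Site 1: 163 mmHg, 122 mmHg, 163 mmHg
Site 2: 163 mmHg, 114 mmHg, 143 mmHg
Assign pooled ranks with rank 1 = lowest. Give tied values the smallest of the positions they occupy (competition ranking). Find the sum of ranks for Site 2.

8

Sorted (ascending): 114, 122, 143, 163, 163, 163
The 3 values of 163 occupy positions 4–6 → each gets rank 4.
Site 2 values → pooled ranks: 163→4, 114→1, 143→3
Rank sum = 4 + 1 + 3 = 8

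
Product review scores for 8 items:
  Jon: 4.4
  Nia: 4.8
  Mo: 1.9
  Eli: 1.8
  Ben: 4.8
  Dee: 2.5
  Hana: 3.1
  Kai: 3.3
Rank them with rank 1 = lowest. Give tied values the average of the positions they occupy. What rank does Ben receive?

Sorted (ascending): 1.8, 1.9, 2.5, 3.1, 3.3, 4.4, 4.8, 4.8
The 2 values of 4.8 occupy positions 7–8 → average rank (7+8)/2 = 7.5.
Ben has value 4.8 → rank 7.5.

7.5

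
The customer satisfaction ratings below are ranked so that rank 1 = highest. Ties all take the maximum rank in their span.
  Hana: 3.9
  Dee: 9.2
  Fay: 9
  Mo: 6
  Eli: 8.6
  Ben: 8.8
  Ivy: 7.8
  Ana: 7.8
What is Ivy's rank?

Sorted (descending): 9.2, 9, 8.8, 8.6, 7.8, 7.8, 6, 3.9
The 2 values of 7.8 occupy positions 5–6 → each gets rank 6.
Ivy has value 7.8 → rank 6.

6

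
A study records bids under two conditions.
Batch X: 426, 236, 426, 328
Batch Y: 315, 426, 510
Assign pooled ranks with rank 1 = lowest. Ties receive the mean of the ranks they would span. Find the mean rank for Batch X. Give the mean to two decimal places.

Sorted (ascending): 236, 315, 328, 426, 426, 426, 510
The 3 values of 426 occupy positions 4–6 → average rank 5.
Batch X values → pooled ranks: 426→5, 236→1, 426→5, 328→3
Mean rank = (5 + 1 + 5 + 3) / 4 = 3.50

3.50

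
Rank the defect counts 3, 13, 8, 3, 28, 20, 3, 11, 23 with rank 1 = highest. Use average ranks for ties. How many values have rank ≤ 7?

6

Sorted (descending): 28, 23, 20, 13, 11, 8, 3, 3, 3
The 3 values of 3 occupy positions 7–9 → average rank 8.
Ranks ≤ 7: {1, 2, 3, 4, 5, 6} → 6 values.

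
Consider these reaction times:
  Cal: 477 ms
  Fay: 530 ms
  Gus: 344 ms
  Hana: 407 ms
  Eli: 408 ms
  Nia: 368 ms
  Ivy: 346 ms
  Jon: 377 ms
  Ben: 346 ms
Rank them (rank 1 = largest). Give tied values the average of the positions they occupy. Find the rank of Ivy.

Sorted (descending): 530, 477, 408, 407, 377, 368, 346, 346, 344
The 2 values of 346 occupy positions 7–8 → average rank (7+8)/2 = 7.5.
Ivy has value 346 ms → rank 7.5.

7.5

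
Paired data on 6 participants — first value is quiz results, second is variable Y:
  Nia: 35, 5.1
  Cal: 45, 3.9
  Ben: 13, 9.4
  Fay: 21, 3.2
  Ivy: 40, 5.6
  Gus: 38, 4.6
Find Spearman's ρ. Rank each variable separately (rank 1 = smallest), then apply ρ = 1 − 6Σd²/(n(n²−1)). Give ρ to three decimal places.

Ranks of variable 1: 3, 6, 1, 2, 5, 4
Ranks of variable 2: 4, 2, 6, 1, 5, 3
d = r₁ − r₂: -1, 4, -5, 1, 0, 1
d²: 1, 16, 25, 1, 0, 1; Σd² = 44
ρ = 1 − 6·44/(6·35) = 1 − 264/210 = -0.257

-0.257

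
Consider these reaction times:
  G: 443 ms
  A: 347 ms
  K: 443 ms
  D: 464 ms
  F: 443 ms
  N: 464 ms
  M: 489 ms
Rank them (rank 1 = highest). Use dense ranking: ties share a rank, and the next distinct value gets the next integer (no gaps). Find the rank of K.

Sorted (descending): 489, 464, 464, 443, 443, 443, 347
The 2 values of 464 share dense rank 2.
The 3 values of 443 share dense rank 3.
Remaining distinct values take the next consecutive integers.
K has value 443 ms → rank 3.

3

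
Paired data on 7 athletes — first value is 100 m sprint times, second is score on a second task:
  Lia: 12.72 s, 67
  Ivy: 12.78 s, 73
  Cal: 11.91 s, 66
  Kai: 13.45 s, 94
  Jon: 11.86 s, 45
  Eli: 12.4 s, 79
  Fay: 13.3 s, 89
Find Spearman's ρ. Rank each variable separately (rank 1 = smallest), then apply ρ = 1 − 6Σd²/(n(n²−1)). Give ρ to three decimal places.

Ranks of variable 1: 4, 5, 2, 7, 1, 3, 6
Ranks of variable 2: 3, 4, 2, 7, 1, 5, 6
d = r₁ − r₂: 1, 1, 0, 0, 0, -2, 0
d²: 1, 1, 0, 0, 0, 4, 0; Σd² = 6
ρ = 1 − 6·6/(7·48) = 1 − 36/336 = 0.893

0.893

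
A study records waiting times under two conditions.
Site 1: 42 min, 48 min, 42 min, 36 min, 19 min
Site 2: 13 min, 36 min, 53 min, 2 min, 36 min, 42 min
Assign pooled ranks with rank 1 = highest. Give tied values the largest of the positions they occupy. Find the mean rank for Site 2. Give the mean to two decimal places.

7.17

Sorted (descending): 53, 48, 42, 42, 42, 36, 36, 36, 19, 13, 2
The 3 values of 42 occupy positions 3–5 → each gets rank 5.
The 3 values of 36 occupy positions 6–8 → each gets rank 8.
Site 2 values → pooled ranks: 13→10, 36→8, 53→1, 2→11, 36→8, 42→5
Mean rank = (10 + 8 + 1 + 11 + 8 + 5) / 6 = 7.17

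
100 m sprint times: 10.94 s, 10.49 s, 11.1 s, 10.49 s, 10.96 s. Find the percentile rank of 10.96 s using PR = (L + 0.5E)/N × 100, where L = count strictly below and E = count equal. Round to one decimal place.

70.0

N = 5.
Strictly below 10.96: 3. Equal to 10.96: 1.
PR = (3 + 0.5·1)/5 × 100 = 70.0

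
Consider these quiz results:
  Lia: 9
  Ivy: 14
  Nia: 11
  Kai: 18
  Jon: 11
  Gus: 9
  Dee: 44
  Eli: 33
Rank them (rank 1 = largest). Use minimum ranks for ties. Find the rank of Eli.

Sorted (descending): 44, 33, 18, 14, 11, 11, 9, 9
The 2 values of 11 occupy positions 5–6 → each gets rank 5.
The 2 values of 9 occupy positions 7–8 → each gets rank 7.
Eli has value 33 → rank 2.

2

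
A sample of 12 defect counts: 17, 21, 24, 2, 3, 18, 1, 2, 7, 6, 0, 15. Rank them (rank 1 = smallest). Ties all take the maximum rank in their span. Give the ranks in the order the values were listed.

Sorted (ascending): 0, 1, 2, 2, 3, 6, 7, 15, 17, 18, 21, 24
The 2 values of 2 occupy positions 3–4 → each gets rank 4.

9, 11, 12, 4, 5, 10, 2, 4, 7, 6, 1, 8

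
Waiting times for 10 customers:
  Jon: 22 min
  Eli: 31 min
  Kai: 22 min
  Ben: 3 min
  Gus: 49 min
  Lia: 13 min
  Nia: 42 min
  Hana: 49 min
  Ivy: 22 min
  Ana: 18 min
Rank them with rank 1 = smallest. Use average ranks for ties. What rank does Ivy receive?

Sorted (ascending): 3, 13, 18, 22, 22, 22, 31, 42, 49, 49
The 3 values of 22 occupy positions 4–6 → average rank 5.
The 2 values of 49 occupy positions 9–10 → average rank (9+10)/2 = 9.5.
Ivy has value 22 min → rank 5.

5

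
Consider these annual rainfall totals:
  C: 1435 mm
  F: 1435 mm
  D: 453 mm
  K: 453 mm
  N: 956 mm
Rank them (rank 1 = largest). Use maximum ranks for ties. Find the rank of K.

5

Sorted (descending): 1435, 1435, 956, 453, 453
The 2 values of 1435 occupy positions 1–2 → each gets rank 2.
The 2 values of 453 occupy positions 4–5 → each gets rank 5.
K has value 453 mm → rank 5.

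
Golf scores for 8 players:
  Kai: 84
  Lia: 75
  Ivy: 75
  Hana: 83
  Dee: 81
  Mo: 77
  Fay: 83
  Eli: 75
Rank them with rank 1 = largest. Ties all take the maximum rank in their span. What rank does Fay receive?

3

Sorted (descending): 84, 83, 83, 81, 77, 75, 75, 75
The 2 values of 83 occupy positions 2–3 → each gets rank 3.
The 3 values of 75 occupy positions 6–8 → each gets rank 8.
Fay has value 83 → rank 3.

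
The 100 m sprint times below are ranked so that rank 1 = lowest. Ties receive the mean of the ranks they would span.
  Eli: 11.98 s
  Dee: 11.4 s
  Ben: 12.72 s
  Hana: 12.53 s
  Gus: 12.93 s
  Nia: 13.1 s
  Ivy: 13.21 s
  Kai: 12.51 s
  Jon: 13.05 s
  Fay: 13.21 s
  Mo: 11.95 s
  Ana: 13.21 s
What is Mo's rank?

2

Sorted (ascending): 11.4, 11.95, 11.98, 12.51, 12.53, 12.72, 12.93, 13.05, 13.1, 13.21, 13.21, 13.21
The 3 values of 13.21 occupy positions 10–12 → average rank 11.
Mo has value 11.95 s → rank 2.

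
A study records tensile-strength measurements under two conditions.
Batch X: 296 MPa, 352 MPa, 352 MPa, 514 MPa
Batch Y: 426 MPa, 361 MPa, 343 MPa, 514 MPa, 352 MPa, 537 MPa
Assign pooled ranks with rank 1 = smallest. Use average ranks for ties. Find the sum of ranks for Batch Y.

37.5

Sorted (ascending): 296, 343, 352, 352, 352, 361, 426, 514, 514, 537
The 3 values of 352 occupy positions 3–5 → average rank 4.
The 2 values of 514 occupy positions 8–9 → average rank (8+9)/2 = 8.5.
Batch Y values → pooled ranks: 426→7, 361→6, 343→2, 514→8.5, 352→4, 537→10
Rank sum = 7 + 6 + 2 + 8.5 + 4 + 10 = 37.5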